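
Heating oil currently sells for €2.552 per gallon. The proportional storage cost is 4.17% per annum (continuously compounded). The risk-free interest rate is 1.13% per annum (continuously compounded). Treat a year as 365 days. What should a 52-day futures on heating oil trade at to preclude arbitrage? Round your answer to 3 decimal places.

Net carry = r + u − y = 0.0113 + 0.0417 − 0.0000 = 0.0530
F = S·e^((r+u−y)T) = 2.552 · e^(0.0530 × 52/365) = 2.552 · e^0.007551
= 2.552 × 1.007580 = €2.571 per gallon

€2.571 per gallon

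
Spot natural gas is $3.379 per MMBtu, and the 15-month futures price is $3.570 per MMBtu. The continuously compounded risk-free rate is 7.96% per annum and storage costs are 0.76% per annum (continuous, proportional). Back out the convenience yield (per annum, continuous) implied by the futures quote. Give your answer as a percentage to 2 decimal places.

4.32%

F = S·e^((r+u−y)T) ⇒ (r+u−y) = ln(F/S)/T
ln(3.570/3.379) = 0.054986; /T ⇒ 0.043989
y = r + u − ln(F/S)/T = 0.0796 + 0.0076 − 0.043989 = 0.043211
y = 4.32%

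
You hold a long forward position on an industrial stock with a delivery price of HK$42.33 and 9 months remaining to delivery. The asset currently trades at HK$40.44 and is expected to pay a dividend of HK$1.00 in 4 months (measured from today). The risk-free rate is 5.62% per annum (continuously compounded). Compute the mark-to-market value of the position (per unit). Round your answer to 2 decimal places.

-HK$1.12

PV(remaining dividends) I = 1.00·e^(−0.0562·4/12) = 0.9814
Current forward F = (S − I)·e^(rT) = (40.44 − 0.9814)·e^(0.0562·9/12) = 39.4586 × 1.043051 = 41.1573
Value (long) = (F − K)·e^(−rT) = (41.1573 − 42.33) × 0.958726 = -1.1243
Value = -HK$1.12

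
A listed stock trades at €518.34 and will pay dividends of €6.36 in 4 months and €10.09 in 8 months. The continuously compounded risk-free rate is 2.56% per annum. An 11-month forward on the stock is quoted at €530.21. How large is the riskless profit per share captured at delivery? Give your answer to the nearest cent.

€16.17 per share

PV(dividends) I = 6.36·e^(−0.0256·4/12) + 10.09·e^(−0.0256·8/12) = 16.2252
Fair forward F* = (S − I)·e^(rT) = (518.34 − 16.2252)·e^0.023467 = 502.1148 × 1.023745 = 514.0375
Market €530.21 > fair 514.0375: forward overpriced → cash-and-carry (borrow at r, buy the stock and collect the dividends, short the forward).
Profit at T = |F_mkt − F*| = |530.21 − 514.0375| = €16.17 per share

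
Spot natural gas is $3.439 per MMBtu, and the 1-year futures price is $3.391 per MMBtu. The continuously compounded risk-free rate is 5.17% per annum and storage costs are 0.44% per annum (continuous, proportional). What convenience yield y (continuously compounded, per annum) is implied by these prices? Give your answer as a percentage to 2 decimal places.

7.02%

F = S·e^((r+u−y)T) ⇒ (r+u−y) = ln(F/S)/T
ln(3.391/3.439) = -0.014056; /T ⇒ -0.014056
y = r + u − ln(F/S)/T = 0.0517 + 0.0044 + 0.014056 = 0.070156
y = 7.02%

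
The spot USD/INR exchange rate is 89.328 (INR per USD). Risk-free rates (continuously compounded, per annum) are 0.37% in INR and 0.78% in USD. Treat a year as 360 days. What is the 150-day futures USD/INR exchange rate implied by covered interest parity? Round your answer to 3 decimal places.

89.176

F = S·e^((r_INR − r_USD)T) = 89.328 · e^((0.0037 − 0.0078) × 150/360)
= 89.328 · e^-0.001708 = 89.328 × 0.998293
F = 89.176 INR per USD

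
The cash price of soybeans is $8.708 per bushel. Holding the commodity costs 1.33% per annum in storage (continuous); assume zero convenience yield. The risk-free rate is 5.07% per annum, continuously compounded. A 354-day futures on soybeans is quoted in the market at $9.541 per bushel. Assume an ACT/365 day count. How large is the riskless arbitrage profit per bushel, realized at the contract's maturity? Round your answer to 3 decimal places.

$0.275 per bushel

Fair futures: F* = S·e^(carry·T), with carry = (r + u) = 0.0507 + 0.0133 = 0.0640
F* = 8.708 · e^(0.0640 × 354/365) = 8.708 · e^0.062071 = 8.708 × 1.064038 = $9.2656
Market $9.541 > fair $9.2656: forward overpriced → cash-and-carry (buy spot, short the forward).
At maturity, profit = |F_mkt − F*| = |9.541 − 9.2656| = $0.275 per bushel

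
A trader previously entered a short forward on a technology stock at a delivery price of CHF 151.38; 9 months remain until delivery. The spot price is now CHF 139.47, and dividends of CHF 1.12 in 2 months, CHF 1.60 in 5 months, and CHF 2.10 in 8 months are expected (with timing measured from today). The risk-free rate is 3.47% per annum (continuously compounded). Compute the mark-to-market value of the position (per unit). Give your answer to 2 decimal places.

CHF 12.76

PV(remaining dividends) I = 1.12·e^(−0.0347·2/12) + 1.60·e^(−0.0347·5/12) + 2.10·e^(−0.0347·8/12) = 4.7426
Current forward F = (S − I)·e^(rT) = (139.47 − 4.7426)·e^(0.0347·9/12) = 134.7274 × 1.026367 = 138.2798
Value (long) = (F − K)·e^(−rT) = (138.2798 − 151.38) × 0.974311 = -12.7637
Short position value = −(long value) = CHF 12.76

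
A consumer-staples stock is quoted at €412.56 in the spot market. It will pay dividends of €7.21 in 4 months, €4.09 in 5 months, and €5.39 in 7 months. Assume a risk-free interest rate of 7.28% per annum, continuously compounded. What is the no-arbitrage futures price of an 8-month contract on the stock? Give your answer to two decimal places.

€416.10

PV(dividends) I = 7.21·e^(−0.0728·4/12) + 4.09·e^(−0.0728·5/12) + 5.39·e^(−0.0728·7/12)
I = 7.0371 + 3.9678 + 5.1659 = 16.1708
F = (S − I)·e^(rT) = (412.56 − 16.1708) · e^(0.0728·8/12)
= 396.3892 · e^0.048533 = 396.3892 × 1.049730 = €416.10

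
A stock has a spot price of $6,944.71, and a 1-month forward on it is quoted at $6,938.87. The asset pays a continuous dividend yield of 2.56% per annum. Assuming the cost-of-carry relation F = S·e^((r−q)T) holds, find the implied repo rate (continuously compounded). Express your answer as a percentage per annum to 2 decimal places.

From F = S·e^((r−q)T): (r − q) = ln(F/S)/T
ln(6938.87/6944.71) = ln(0.999159) = -0.000841
(r − q) = -0.000841 / (1/12) = -0.010092
r = ln(F/S)/T + q = -0.010092 + 0.0256 = 0.015508
r = 1.55%

1.55%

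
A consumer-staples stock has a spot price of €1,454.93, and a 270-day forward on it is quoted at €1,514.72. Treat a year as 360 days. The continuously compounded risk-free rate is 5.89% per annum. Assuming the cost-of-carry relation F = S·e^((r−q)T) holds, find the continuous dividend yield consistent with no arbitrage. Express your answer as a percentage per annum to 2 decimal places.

0.52%

From F = S·e^((r−q)T): (r − q) = ln(F/S)/T
ln(1514.72/1454.93) = ln(1.041095) = 0.040273
(r − q) = 0.040273 / (270/360) = 0.053697
q = r − ln(F/S)/T = 0.0589 − 0.053697 = 0.005203
q = 0.52%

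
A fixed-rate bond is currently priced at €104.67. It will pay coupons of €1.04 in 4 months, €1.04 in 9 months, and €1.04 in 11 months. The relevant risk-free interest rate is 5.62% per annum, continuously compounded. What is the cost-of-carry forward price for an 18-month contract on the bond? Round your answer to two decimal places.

PV(coupons) I = 1.04·e^(−0.0562·4/12) + 1.04·e^(−0.0562·9/12) + 1.04·e^(−0.0562·11/12)
I = 1.0207 + 0.9971 + 0.9878 = 3.0056
F = (S − I)·e^(rT) = (104.67 − 3.0056) · e^(0.0562·18/12)
= 101.6644 · e^0.084300 = 101.6644 × 1.087955 = €110.61

€110.61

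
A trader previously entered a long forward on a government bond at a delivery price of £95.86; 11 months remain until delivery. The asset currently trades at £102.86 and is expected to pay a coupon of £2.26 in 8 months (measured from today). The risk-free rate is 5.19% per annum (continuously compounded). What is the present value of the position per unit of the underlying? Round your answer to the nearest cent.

£9.27

PV(remaining coupons) I = 2.26·e^(−0.0519·8/12) = 2.1831
Current forward F = (S − I)·e^(rT) = (102.86 − 2.1831)·e^(0.0519·11/12) = 100.6769 × 1.048725 = 105.5824
Value (long) = (F − K)·e^(−rT) = (105.5824 − 95.86) × 0.953539 = 9.2707
Value = £9.27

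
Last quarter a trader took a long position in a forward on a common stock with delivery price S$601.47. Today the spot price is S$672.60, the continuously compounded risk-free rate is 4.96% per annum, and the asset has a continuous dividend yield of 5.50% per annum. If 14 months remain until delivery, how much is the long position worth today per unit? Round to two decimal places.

S$63.14

Current fair forward for the remaining 14 months: F = S·e^((r − q)·T), (r − q) = 0.0496 − 0.0550 = -0.0054
F = 672.60 · e^(-0.0054 × 14/12) = 672.60 × 0.993720 = 668.3761
Value of long forward = (F − K)·e^(−rT) = (668.3761 − 601.47) · e^(−0.0496·14/12)
= 66.9061 × 0.943776 = 63.14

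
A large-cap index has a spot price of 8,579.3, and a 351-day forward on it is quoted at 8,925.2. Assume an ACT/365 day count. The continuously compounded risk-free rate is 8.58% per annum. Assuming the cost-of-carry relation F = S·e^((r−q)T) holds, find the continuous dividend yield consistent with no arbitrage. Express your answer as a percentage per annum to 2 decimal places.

4.47%

From F = S·e^((r−q)T): (r − q) = ln(F/S)/T
ln(8925.2/8579.3) = ln(1.040318) = 0.039526
(r − q) = 0.039526 / (351/365) = 0.041103
q = r − ln(F/S)/T = 0.0858 − 0.041103 = 0.044697
q = 4.47%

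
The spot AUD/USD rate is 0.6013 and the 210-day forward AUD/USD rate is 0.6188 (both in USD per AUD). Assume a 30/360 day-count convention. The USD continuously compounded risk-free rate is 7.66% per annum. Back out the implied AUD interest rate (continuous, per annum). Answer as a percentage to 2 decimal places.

2.74%

F = S·e^((r_USD − r_AUD)T) ⇒ r_AUD = r_USD − ln(F/S)/T
ln(0.6188/0.6013) = 0.028688; /(210/360) = 0.049179
r_AUD = 0.0766 − 0.049179 = 0.027421
r_AUD = 2.74%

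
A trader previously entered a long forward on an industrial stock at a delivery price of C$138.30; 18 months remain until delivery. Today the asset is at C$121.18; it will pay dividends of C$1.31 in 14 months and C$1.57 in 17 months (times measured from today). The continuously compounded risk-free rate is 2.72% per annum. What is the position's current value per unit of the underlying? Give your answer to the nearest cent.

-C$14.37

PV(remaining dividends) I = 1.31·e^(−0.0272·14/12) + 1.57·e^(−0.0272·17/12) = 2.7797
Current forward F = (S − I)·e^(rT) = (121.18 − 2.7797)·e^(0.0272·18/12) = 118.4003 × 1.041644 = 123.3310
Value (long) = (F − K)·e^(−rT) = (123.3310 − 138.30) × 0.960021 = -14.3706
Value = -C$14.37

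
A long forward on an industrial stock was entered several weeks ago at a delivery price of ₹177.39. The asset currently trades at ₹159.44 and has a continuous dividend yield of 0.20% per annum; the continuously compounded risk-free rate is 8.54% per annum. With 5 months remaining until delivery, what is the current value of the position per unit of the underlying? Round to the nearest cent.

-₹11.88

Current fair forward for the remaining 5 months: F = S·e^((r − q)·T), (r − q) = 0.0854 − 0.0020 = 0.0834
F = 159.44 · e^(0.0834 × 5/12) = 159.44 × 1.035361 = 165.0780
Value of long forward = (F − K)·e^(−rT) = (165.0780 − 177.39) · e^(−0.0854·5/12)
= -12.3120 × 0.965042 = -11.88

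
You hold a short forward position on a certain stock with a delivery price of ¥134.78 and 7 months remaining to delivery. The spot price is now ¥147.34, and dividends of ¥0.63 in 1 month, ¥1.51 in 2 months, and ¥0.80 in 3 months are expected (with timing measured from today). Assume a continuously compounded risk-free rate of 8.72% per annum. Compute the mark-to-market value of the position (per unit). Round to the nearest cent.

PV(remaining dividends) I = 0.63·e^(−0.0872·1/12) + 1.51·e^(−0.0872·2/12) + 0.80·e^(−0.0872·3/12) = 2.8964
Current forward F = (S − I)·e^(rT) = (147.34 − 2.8964)·e^(0.0872·7/12) = 144.4436 × 1.052183 = 151.9811
Value (long) = (F − K)·e^(−rT) = (151.9811 − 134.78) × 0.950405 = 16.3480
Short position value = −(long value) = -¥16.35

-¥16.35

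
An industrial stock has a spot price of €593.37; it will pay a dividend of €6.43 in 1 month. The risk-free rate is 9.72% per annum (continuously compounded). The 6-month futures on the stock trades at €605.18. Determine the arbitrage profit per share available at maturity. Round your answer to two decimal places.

€11.04 per share

PV(dividends) I = 6.43·e^(−0.0972·1/12) = 6.3781
Fair futures F* = (S − I)·e^(rT) = (593.37 − 6.3781)·e^0.048600 = 586.9919 × 1.049800 = 616.2241
Market €605.18 < fair 616.2241: forward underpriced → reverse cash-and-carry (short the stock, invest proceeds at r, pay the dividends, go long the forward).
Profit at T = |F_mkt − F*| = |605.18 − 616.2241| = €11.04 per share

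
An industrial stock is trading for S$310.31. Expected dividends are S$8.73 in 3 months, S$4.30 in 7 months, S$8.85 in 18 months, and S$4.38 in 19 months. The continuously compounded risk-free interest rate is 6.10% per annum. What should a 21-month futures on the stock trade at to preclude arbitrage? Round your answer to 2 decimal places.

PV(dividends) I = 8.73·e^(−0.0610·3/12) + 4.30·e^(−0.0610·7/12) + 8.85·e^(−0.0610·18/12) + 4.38·e^(−0.0610·19/12)
I = 8.5979 + 4.1497 + 8.0762 + 3.9768 = 24.8006
F = (S − I)·e^(rT) = (310.31 − 24.8006) · e^(0.0610·21/12)
= 285.5094 · e^0.106750 = 285.5094 × 1.112656 = S$317.67

S$317.67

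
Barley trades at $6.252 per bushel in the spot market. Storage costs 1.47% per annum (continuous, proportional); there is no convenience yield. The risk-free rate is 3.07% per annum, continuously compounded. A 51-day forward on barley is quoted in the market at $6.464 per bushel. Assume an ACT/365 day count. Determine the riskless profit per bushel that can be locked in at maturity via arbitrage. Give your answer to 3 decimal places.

Fair forward: F* = S·e^(carry·T), with carry = (r + u) = 0.0307 + 0.0147 = 0.0454
F* = 6.252 · e^(0.0454 × 51/365) = 6.252 · e^0.006344 = 6.252 × 1.006364 = $6.2918
Market $6.464 > fair $6.2918: forward overpriced → cash-and-carry (buy spot, short the forward).
At maturity, profit = |F_mkt − F*| = |6.464 − 6.2918| = $0.172 per bushel

$0.172 per bushel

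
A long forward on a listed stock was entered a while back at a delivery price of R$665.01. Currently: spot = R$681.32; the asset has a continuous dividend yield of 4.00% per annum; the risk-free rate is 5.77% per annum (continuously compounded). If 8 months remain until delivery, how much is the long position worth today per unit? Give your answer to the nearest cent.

R$23.48

Current fair forward for the remaining 8 months: F = S·e^((r − q)·T), (r − q) = 0.0577 − 0.0400 = 0.0177
F = 681.32 · e^(0.0177 × 8/12) = 681.32 × 1.011870 = 689.4073
Value of long forward = (F − K)·e^(−rT) = (689.4073 − 665.01) · e^(−0.0577·8/12)
= 24.3973 × 0.962264 = 23.48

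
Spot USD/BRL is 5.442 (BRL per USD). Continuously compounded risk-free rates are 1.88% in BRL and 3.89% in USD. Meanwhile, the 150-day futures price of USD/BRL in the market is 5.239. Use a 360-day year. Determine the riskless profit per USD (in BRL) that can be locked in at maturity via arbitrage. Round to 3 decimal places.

0.158 per USD (in BRL)

Fair futures: F* = S·e^(carry·T), with carry = (r_BRL − r_USD) = 0.0188 − 0.0389 = -0.0201
F* = 5.442 · e^(-0.0201 × 150/360) = 5.442 · e^-0.008375 = 5.442 × 0.991660 = 5.3966
Market 5.239 < fair 5.3966: forward underpriced → reverse cash-and-carry (short spot, go long the forward).
At maturity, profit = |F_mkt − F*| = |5.239 − 5.3966| = 0.158 per USD (in BRL)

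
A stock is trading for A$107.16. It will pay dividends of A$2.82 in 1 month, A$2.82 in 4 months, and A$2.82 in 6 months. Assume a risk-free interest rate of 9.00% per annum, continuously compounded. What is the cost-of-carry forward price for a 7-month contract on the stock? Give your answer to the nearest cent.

PV(dividends) I = 2.82·e^(−0.0900·1/12) + 2.82·e^(−0.0900·4/12) + 2.82·e^(−0.0900·6/12)
I = 2.7989 + 2.7367 + 2.6959 = 8.2315
F = (S − I)·e^(rT) = (107.16 − 8.2315) · e^(0.0900·7/12)
= 98.9285 · e^0.052500 = 98.9285 × 1.053903 = A$104.26

A$104.26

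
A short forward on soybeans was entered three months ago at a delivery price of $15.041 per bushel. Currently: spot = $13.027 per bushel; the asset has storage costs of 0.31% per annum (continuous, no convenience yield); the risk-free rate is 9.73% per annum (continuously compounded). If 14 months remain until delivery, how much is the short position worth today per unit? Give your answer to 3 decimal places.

$0.353 per bushel

Current fair forward for the remaining 14 months: F = S·e^((r + u)·T), (r + u) = 0.0973 + 0.0031 = 0.1004
F = 13.027 · e^(0.1004 × 14/12) = 13.027 × 1.124269 = 14.6459
Value of long forward = (F − K)·e^(−rT) = (14.6459 − 15.041) · e^(−0.0973·14/12)
= -0.3951 × 0.892689 = -0.353
Short position value = −(long value) = $0.353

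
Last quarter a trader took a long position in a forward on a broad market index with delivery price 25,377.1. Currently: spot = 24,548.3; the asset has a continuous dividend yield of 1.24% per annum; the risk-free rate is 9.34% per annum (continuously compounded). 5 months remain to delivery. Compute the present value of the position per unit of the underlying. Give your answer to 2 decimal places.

Current fair forward for the remaining 5 months: F = S·e^((r − q)·T), (r − q) = 0.0934 − 0.0124 = 0.0810
F = 24548.3 · e^(0.0810 × 5/12) = 24548.3 × 1.03432599 = 25390.9447
Value of long forward = (F − K)·e^(−rT) = (25390.9447 − 25377.1) · e^(−0.0934·5/12)
= 13.8447 × 0.96183086 = 13.32

13.32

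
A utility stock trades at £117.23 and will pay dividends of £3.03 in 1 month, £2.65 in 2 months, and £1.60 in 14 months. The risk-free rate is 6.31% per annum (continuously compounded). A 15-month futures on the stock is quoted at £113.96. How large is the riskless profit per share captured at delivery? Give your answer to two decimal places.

£5.18 per share

PV(dividends) I = 3.03·e^(−0.0631·1/12) + 2.65·e^(−0.0631·2/12) + 1.60·e^(−0.0631·14/12) = 7.1228
Fair futures F* = (S − I)·e^(rT) = (117.23 − 7.1228)·e^0.078875 = 110.1072 × 1.082069 = 119.1436
Market £113.96 < fair 119.1436: forward underpriced → reverse cash-and-carry (short the stock, invest proceeds at r, pay the dividends, go long the forward).
Profit at T = |F_mkt − F*| = |113.96 − 119.1436| = £5.18 per share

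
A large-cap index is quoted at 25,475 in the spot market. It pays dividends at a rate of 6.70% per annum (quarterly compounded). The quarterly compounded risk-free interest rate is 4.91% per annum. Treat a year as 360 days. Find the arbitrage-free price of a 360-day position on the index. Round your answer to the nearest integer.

F = S · (1+r/4)^(4T) / (1+q/4)^(4T)
= 25475 × 1.050011 / 1.068702 = 25475 × 0.982511
F = 25,029

25,029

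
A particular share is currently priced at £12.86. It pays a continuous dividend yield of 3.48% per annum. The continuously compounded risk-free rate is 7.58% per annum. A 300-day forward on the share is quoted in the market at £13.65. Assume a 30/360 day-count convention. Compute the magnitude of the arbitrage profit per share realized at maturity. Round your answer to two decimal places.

Fair forward: F* = S·e^(carry·T), with carry = (r − q) = 0.0758 − 0.0348 = 0.0410
F* = 12.86 · e^(0.0410 × 300/360) = 12.86 · e^0.034167 = 12.86 × 1.034757 = £13.3070
Market £13.65 > fair £13.3070: forward overpriced → cash-and-carry (buy spot, short the forward).
At maturity, profit = |F_mkt − F*| = |13.65 − 13.3070| = £0.34 per share

£0.34 per share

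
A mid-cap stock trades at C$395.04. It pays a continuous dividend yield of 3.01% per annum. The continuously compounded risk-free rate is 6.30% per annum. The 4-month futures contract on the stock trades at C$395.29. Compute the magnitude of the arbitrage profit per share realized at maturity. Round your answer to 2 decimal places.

C$4.11 per share

Fair futures: F* = S·e^(carry·T), with carry = (r − q) = 0.0630 − 0.0301 = 0.0329
F* = 395.04 · e^(0.0329 × 4/12) = 395.04 · e^0.010967 = 395.04 × 1.011027 = C$399.3961
Market C$395.29 < fair C$399.3961: forward underpriced → reverse cash-and-carry (short spot, go long the forward).
At maturity, profit = |F_mkt − F*| = |395.29 − 399.3961| = C$4.11 per share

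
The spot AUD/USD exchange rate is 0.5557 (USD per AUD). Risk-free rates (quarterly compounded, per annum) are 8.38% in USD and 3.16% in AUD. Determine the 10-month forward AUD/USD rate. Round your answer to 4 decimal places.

By covered interest parity, F = S · (1+r_USD/4)^(4T) / (1+r_AUD/4)^(4T)
= 0.5557 × 1.071556 / 1.026577 = 0.5557 × 1.043815
F = 0.5800 USD per AUD

0.5800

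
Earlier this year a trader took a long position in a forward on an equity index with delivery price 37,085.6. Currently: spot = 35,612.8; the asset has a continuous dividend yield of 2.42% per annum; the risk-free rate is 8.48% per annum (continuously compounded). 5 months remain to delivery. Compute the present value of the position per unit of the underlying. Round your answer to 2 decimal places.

Current fair forward for the remaining 5 months: F = S·e^((r − q)·T), (r − q) = 0.0848 − 0.0242 = 0.0606
F = 35612.8 · e^(0.0606 × 5/12) = 35612.8 × 1.02557148 = 36523.4720
Value of long forward = (F − K)·e^(−rT) = (36523.4720 − 37085.6) · e^(−0.0848·5/12)
= -562.1280 × 0.96528360 = -542.61

-542.61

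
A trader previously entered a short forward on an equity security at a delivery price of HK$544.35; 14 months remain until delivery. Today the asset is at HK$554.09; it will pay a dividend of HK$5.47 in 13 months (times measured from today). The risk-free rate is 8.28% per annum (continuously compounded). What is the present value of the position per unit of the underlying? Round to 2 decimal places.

-HK$54.86

PV(remaining dividends) I = 5.47·e^(−0.0828·13/12) = 5.0007
Current forward F = (S − I)·e^(rT) = (554.09 − 5.0007)·e^(0.0828·14/12) = 549.0893 × 1.101420 = 604.7779
Value (long) = (F − K)·e^(−rT) = (604.7779 − 544.35) × 0.907919 = 54.8636
Short position value = −(long value) = -HK$54.86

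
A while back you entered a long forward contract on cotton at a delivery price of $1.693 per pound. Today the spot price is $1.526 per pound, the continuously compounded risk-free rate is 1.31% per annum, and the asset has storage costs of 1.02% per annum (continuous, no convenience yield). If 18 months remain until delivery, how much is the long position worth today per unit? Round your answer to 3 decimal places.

Current fair forward for the remaining 18 months: F = S·e^((r + u)·T), (r + u) = 0.0131 + 0.0102 = 0.0233
F = 1.526 · e^(0.0233 × 18/12) = 1.526 × 1.035568 = 1.5803
Value of long forward = (F − K)·e^(−rT) = (1.5803 − 1.693) · e^(−0.0131·18/12)
= -0.1127 × 0.980542 = -0.111

-$0.111 per pound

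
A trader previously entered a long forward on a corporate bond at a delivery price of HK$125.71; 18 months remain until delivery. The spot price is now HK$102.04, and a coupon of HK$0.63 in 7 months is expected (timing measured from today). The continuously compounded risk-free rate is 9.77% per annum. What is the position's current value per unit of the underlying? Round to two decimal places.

-HK$7.13

PV(remaining coupons) I = 0.63·e^(−0.0977·7/12) = 0.5951
Current forward F = (S − I)·e^(rT) = (102.04 − 0.5951)·e^(0.0977·18/12) = 101.4449 × 1.157833 = 117.4563
Value (long) = (F − K)·e^(−rT) = (117.4563 − 125.71) × 0.863683 = -7.1286
Value = -HK$7.13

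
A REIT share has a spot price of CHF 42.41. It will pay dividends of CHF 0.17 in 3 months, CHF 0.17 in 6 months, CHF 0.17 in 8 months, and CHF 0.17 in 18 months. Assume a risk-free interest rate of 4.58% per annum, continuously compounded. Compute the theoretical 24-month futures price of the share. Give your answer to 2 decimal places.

CHF 45.76

PV(dividends) I = 0.17·e^(−0.0458·3/12) + 0.17·e^(−0.0458·6/12) + 0.17·e^(−0.0458·8/12) + 0.17·e^(−0.0458·18/12)
I = 0.1681 + 0.1662 + 0.1649 + 0.1587 = 0.6579
F = (S − I)·e^(rT) = (42.41 − 0.6579) · e^(0.0458·24/12)
= 41.7521 · e^0.091600 = 41.7521 × 1.095926 = CHF 45.76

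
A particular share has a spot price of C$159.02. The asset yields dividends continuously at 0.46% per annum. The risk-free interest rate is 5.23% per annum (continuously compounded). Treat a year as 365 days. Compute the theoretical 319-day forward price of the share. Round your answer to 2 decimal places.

F = S·e^((r − q)T) = 159.02 · e^((0.0523 − 0.0046) × 319/365)
= 159.02 · e^0.041688 = 159.02 × 1.042569
F = C$165.79

C$165.79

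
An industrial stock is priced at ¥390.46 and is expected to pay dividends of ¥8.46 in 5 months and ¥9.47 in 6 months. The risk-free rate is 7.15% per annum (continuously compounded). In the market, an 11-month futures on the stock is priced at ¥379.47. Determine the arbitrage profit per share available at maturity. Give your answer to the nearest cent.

¥18.91 per share

PV(dividends) I = 8.46·e^(−0.0715·5/12) + 9.47·e^(−0.0715·6/12) = 17.3491
Fair futures F* = (S − I)·e^(rT) = (390.46 − 17.3491)·e^0.065542 = 373.1109 × 1.067738 = 398.3847
Market ¥379.47 < fair 398.3847: forward underpriced → reverse cash-and-carry (short the stock, invest proceeds at r, pay the dividends, go long the forward).
Profit at T = |F_mkt − F*| = |379.47 − 398.3847| = ¥18.91 per share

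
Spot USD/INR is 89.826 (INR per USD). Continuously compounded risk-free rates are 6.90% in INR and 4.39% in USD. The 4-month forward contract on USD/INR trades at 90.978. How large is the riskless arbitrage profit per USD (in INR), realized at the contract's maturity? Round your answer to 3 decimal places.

Fair forward: F* = S·e^(carry·T), with carry = (r_INR − r_USD) = 0.0690 − 0.0439 = 0.0251
F* = 89.826 · e^(0.0251 × 4/12) = 89.826 · e^0.008367 = 89.826 × 1.008402 = 90.5807
Market 90.978 > fair 90.5807: forward overpriced → cash-and-carry (buy spot, short the forward).
At maturity, profit = |F_mkt − F*| = |90.978 − 90.5807| = 0.397 per USD (in INR)

0.397 per USD (in INR)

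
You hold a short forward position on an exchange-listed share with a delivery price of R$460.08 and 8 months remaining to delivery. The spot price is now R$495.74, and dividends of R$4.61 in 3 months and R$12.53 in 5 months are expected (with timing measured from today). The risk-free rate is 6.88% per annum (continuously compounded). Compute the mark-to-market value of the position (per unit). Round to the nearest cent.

-R$39.58

PV(remaining dividends) I = 4.61·e^(−0.0688·3/12) + 12.53·e^(−0.0688·5/12) = 16.7073
Current forward F = (S − I)·e^(rT) = (495.74 − 16.7073)·e^(0.0688·8/12) = 479.0327 × 1.046935 = 501.5161
Value (long) = (F − K)·e^(−rT) = (501.5161 − 460.08) × 0.955169 = 39.5785
Short position value = −(long value) = -R$39.58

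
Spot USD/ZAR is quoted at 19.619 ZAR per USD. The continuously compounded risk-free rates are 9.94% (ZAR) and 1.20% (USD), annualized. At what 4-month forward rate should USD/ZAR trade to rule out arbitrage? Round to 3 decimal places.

F = S·e^((r_ZAR − r_USD)T) = 19.619 · e^((0.0994 − 0.0120) × 4/12)
= 19.619 · e^0.029133 = 19.619 × 1.029562
F = 20.199 ZAR per USD

20.199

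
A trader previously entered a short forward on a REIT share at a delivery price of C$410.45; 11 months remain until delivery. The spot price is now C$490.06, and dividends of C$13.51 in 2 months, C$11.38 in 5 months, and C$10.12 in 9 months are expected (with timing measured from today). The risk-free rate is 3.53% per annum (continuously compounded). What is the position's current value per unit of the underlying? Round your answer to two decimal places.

-C$58.18

PV(remaining dividends) I = 13.51·e^(−0.0353·2/12) + 11.38·e^(−0.0353·5/12) + 10.12·e^(−0.0353·9/12) = 34.5002
Current forward F = (S − I)·e^(rT) = (490.06 − 34.5002)·e^(0.0353·11/12) = 455.5598 × 1.032888 = 470.5423
Value (long) = (F − K)·e^(−rT) = (470.5423 − 410.45) × 0.968160 = 58.1790
Short position value = −(long value) = -C$58.18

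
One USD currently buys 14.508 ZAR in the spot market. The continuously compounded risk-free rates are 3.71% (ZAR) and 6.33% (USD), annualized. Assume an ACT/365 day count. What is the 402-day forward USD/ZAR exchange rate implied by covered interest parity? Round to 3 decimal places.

F = S·e^((r_ZAR − r_USD)T) = 14.508 · e^((0.0371 − 0.0633) × 402/365)
= 14.508 · e^-0.028856 = 14.508 × 0.971556
F = 14.095 ZAR per USD

14.095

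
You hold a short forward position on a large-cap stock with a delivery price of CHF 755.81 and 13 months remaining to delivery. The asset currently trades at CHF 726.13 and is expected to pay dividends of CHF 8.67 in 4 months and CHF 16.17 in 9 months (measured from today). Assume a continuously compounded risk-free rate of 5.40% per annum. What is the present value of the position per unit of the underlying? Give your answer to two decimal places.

CHF 10.78

PV(remaining dividends) I = 8.67·e^(−0.0540·4/12) + 16.17·e^(−0.0540·9/12) = 24.0435
Current forward F = (S − I)·e^(rT) = (726.13 − 24.0435)·e^(0.0540·13/12) = 702.0865 × 1.060245 = 744.3837
Value (long) = (F − K)·e^(−rT) = (744.3837 − 755.81) × 0.943178 = -10.7770
Short position value = −(long value) = CHF 10.78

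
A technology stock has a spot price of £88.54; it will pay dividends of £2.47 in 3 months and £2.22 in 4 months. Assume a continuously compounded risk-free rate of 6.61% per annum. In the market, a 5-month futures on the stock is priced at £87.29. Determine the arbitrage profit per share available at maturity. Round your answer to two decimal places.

£1.01 per share

PV(dividends) I = 2.47·e^(−0.0661·3/12) + 2.22·e^(−0.0661·4/12) = 4.6011
Fair futures F* = (S − I)·e^(rT) = (88.54 − 4.6011)·e^0.027542 = 83.9389 × 1.027925 = 86.2829
Market £87.29 > fair 86.2829: forward overpriced → cash-and-carry (borrow at r, buy the stock and collect the dividends, short the forward).
Profit at T = |F_mkt − F*| = |87.29 − 86.2829| = £1.01 per share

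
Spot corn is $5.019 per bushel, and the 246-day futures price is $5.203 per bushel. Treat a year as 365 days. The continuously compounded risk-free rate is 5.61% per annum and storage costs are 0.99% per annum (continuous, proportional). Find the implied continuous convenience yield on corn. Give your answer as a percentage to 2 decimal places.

F = S·e^((r+u−y)T) ⇒ (r+u−y) = ln(F/S)/T
ln(5.203/5.019) = 0.036005; /T ⇒ 0.053422
y = r + u − ln(F/S)/T = 0.0561 + 0.0099 − 0.053422 = 0.012578
y = 1.26%

1.26%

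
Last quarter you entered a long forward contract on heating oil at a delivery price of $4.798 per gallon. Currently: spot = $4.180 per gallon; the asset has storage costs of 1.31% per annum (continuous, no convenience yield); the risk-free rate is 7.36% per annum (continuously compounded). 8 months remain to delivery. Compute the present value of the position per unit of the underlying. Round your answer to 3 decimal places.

Current fair forward for the remaining 8 months: F = S·e^((r + u)·T), (r + u) = 0.0736 + 0.0131 = 0.0867
F = 4.180 · e^(0.0867 × 8/12) = 4.180 × 1.059503 = 4.4287
Value of long forward = (F − K)·e^(−rT) = (4.4287 − 4.798) · e^(−0.0736·8/12)
= -0.3693 × 0.952118 = -0.352

-$0.352 per gallon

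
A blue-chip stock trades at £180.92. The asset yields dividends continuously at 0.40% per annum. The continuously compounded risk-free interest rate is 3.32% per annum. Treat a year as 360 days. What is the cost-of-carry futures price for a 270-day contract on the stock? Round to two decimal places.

£184.93

F = S·e^((r − q)T) = 180.92 · e^((0.0332 − 0.0040) × 270/360)
= 180.92 · e^0.021900 = 180.92 × 1.022142
F = £184.93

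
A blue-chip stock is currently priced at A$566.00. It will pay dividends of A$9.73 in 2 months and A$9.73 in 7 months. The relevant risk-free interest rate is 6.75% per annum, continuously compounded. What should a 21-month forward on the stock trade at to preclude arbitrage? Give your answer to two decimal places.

PV(dividends) I = 9.73·e^(−0.0675·2/12) + 9.73·e^(−0.0675·7/12)
I = 9.6212 + 9.3543 = 18.9755
F = (S − I)·e^(rT) = (566.00 − 18.9755) · e^(0.0675·21/12)
= 547.0245 · e^0.118125 = 547.0245 × 1.125385 = A$615.61

A$615.61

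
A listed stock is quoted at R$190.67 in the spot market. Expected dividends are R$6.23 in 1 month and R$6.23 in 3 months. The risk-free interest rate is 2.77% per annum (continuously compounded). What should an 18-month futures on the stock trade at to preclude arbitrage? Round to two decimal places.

R$185.83

PV(dividends) I = 6.23·e^(−0.0277·1/12) + 6.23·e^(−0.0277·3/12)
I = 6.2156 + 6.1870 = 12.4026
F = (S − I)·e^(rT) = (190.67 − 12.4026) · e^(0.0277·18/12)
= 178.2674 · e^0.041550 = 178.2674 × 1.042425 = R$185.83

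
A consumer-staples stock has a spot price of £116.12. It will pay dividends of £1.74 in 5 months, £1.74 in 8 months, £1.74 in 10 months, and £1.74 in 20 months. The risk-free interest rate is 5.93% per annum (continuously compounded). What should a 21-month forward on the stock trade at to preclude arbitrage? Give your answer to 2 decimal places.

PV(dividends) I = 1.74·e^(−0.0593·5/12) + 1.74·e^(−0.0593·8/12) + 1.74·e^(−0.0593·10/12) + 1.74·e^(−0.0593·20/12)
I = 1.6975 + 1.6726 + 1.6561 + 1.5763 = 6.6025
F = (S − I)·e^(rT) = (116.12 − 6.6025) · e^(0.0593·21/12)
= 109.5175 · e^0.103775 = 109.5175 × 1.109351 = £121.49

£121.49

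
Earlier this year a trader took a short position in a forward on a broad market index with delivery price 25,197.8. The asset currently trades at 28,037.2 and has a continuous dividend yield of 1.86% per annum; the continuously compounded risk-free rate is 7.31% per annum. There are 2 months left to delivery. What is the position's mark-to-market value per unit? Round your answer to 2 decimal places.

Current fair forward for the remaining 2 months: F = S·e^((r − q)·T), (r − q) = 0.0731 − 0.0186 = 0.0545
F = 28037.2 · e^(0.0545 × 2/12) = 28037.2 × 1.00912471 = 28293.0313
Value of long forward = (F − K)·e^(−rT) = (28293.0313 − 25197.8) · e^(−0.0731·2/12)
= 3095.2313 × 0.98789058 = 3057.75
Short position value = −(long value) = -3057.75

-3057.75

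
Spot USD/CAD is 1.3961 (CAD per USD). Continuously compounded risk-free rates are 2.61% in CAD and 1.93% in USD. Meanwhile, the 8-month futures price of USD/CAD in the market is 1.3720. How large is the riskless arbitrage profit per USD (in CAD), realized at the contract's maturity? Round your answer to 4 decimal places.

0.0304 per USD (in CAD)

Fair futures: F* = S·e^(carry·T), with carry = (r_CAD − r_USD) = 0.0261 − 0.0193 = 0.0068
F* = 1.3961 · e^(0.0068 × 8/12) = 1.3961 · e^0.004533 = 1.3961 × 1.004543 = 1.4024
Market 1.3720 < fair 1.4024: forward underpriced → reverse cash-and-carry (short spot, go long the forward).
At maturity, profit = |F_mkt − F*| = |1.3720 − 1.4024| = 0.0304 per USD (in CAD)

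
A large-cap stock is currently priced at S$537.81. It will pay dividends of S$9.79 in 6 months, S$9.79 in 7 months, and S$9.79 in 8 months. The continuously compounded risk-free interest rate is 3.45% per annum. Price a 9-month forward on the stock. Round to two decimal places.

S$522.37

PV(dividends) I = 9.79·e^(−0.0345·6/12) + 9.79·e^(−0.0345·7/12) + 9.79·e^(−0.0345·8/12)
I = 9.6226 + 9.5949 + 9.5674 = 28.7849
F = (S − I)·e^(rT) = (537.81 − 28.7849) · e^(0.0345·9/12)
= 509.0251 · e^0.025875 = 509.0251 × 1.026213 = S$522.37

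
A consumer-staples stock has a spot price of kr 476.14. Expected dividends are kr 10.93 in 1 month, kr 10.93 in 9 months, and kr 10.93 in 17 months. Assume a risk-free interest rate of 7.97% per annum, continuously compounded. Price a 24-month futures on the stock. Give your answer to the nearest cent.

kr 522.16

PV(dividends) I = 10.93·e^(−0.0797·1/12) + 10.93·e^(−0.0797·9/12) + 10.93·e^(−0.0797·17/12)
I = 10.8576 + 10.2958 + 9.7630 = 30.9164
F = (S − I)·e^(rT) = (476.14 − 30.9164) · e^(0.0797·24/12)
= 445.2236 · e^0.159400 = 445.2236 × 1.172807 = kr 522.16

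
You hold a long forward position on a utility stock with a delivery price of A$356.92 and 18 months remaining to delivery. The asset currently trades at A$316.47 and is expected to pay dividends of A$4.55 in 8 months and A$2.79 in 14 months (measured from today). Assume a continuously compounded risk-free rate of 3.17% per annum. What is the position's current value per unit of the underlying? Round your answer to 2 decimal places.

-A$31.02

PV(remaining dividends) I = 4.55·e^(−0.0317·8/12) + 2.79·e^(−0.0317·14/12) = 7.1436
Current forward F = (S − I)·e^(rT) = (316.47 − 7.1436)·e^(0.0317·18/12) = 309.3264 × 1.048699 = 324.3903
Value (long) = (F − K)·e^(−rT) = (324.3903 − 356.92) × 0.953563 = -31.0191
Value = -A$31.02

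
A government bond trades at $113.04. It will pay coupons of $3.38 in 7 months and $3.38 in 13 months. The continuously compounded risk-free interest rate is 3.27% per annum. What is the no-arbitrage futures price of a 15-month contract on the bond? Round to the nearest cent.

PV(coupons) I = 3.38·e^(−0.0327·7/12) + 3.38·e^(−0.0327·13/12)
I = 3.3161 + 3.2624 = 6.5785
F = (S − I)·e^(rT) = (113.04 − 6.5785) · e^(0.0327·15/12)
= 106.4615 · e^0.040875 = 106.4615 × 1.041722 = $110.90

$110.90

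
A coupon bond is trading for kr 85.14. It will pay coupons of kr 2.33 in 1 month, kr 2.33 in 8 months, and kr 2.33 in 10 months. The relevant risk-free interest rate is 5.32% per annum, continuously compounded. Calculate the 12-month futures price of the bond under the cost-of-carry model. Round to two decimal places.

kr 82.62

PV(coupons) I = 2.33·e^(−0.0532·1/12) + 2.33·e^(−0.0532·8/12) + 2.33·e^(−0.0532·10/12)
I = 2.3197 + 2.2488 + 2.2290 = 6.7975
F = (S − I)·e^(rT) = (85.14 − 6.7975) · e^(0.0532·12/12)
= 78.3425 · e^0.053200 = 78.3425 × 1.054641 = kr 82.62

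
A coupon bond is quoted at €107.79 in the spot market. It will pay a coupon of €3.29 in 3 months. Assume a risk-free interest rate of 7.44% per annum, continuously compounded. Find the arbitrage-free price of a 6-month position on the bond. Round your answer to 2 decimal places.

€108.52

PV(coupons) I = 3.29·e^(−0.0744·3/12)
I = 3.2294
F = (S − I)·e^(rT) = (107.79 − 3.2294) · e^(0.0744·6/12)
= 104.5606 · e^0.037200 = 104.5606 × 1.037901 = €108.52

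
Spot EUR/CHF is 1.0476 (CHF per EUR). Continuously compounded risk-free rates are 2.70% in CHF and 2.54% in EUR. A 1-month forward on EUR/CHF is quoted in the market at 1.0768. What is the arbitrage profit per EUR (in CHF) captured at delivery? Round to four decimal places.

Fair forward: F* = S·e^(carry·T), with carry = (r_CHF − r_EUR) = 0.0270 − 0.0254 = 0.0016
F* = 1.0476 · e^(0.0016 × 1/12) = 1.0476 · e^0.000133 = 1.0476 × 1.000133 = 1.0477
Market 1.0768 > fair 1.0477: forward overpriced → cash-and-carry (buy spot, short the forward).
At maturity, profit = |F_mkt − F*| = |1.0768 − 1.0477| = 0.0291 per EUR (in CHF)

0.0291 per EUR (in CHF)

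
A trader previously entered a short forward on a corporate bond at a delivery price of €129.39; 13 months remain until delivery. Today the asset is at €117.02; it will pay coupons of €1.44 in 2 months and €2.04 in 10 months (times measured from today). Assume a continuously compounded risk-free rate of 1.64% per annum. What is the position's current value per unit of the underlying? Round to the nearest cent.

PV(remaining coupons) I = 1.44·e^(−0.0164·2/12) + 2.04·e^(−0.0164·10/12) = 3.4484
Current forward F = (S − I)·e^(rT) = (117.02 − 3.4484)·e^(0.0164·13/12) = 113.5716 × 1.017925 = 115.6074
Value (long) = (F − K)·e^(−rT) = (115.6074 − 129.39) × 0.982390 = -13.5399
Short position value = −(long value) = €13.54

€13.54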